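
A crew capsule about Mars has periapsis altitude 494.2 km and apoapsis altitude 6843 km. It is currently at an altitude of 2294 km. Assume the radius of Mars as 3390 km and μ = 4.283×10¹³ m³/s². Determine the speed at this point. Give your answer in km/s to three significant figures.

r_p = 3390 + 494.2 = 3884.2 km = 3.8842×10⁶ m.
r_a = 3390 + 6843 = 10233 km = 1.0233×10⁷ m.
r = 3390 + 2294 = 5684.0 km = 5.684×10⁶ m.
Semi-major axis a = (r_p + r_a)/2 = 7058.6 km = 7.059×10⁶ m.
Vis-viva: v² = μ(2/r − 1/a) = 4.283×10¹³ × (3.519×10⁻⁷ − 1.417×10⁻⁷) = 9.003×10⁶ m²/s².
v = 3000 m/s = 3.000 km/s.

v ≈ 3.00 km/s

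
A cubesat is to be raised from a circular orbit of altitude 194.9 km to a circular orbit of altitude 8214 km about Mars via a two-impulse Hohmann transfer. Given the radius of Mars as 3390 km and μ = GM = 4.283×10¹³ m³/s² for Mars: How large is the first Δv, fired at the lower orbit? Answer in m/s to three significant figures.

r₁ = 3390 + 194.9 = 3584.9 km = 3.5849×10⁶ m.
r₂ = 3390 + 8214 = 11604 km = 1.1604×10⁷ m.
Transfer ellipse a_t = (r₁ + r₂)/2 = 7.594×10⁶ m.
At r₁: circular v_c1 = √(μ/r₁) = 3456 m/s; transfer-periapsis v_p = √[μ(2/r₁ − 1/a_t)] = 4273 m/s.
Δv₁ = v_p − v_c1 = 816.1 m/s.

Δv ≈ 816 m/s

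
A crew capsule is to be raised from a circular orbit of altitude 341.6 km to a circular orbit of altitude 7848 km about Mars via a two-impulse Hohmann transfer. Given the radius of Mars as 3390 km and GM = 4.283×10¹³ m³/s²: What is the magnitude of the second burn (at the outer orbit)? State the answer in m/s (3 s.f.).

Δv ≈ 574 m/s

r₁ = 3390 + 341.6 = 3731.6 km = 3.7316×10⁶ m.
r₂ = 3390 + 7848 = 11238 km = 1.1238×10⁷ m.
Transfer ellipse a_t = (r₁ + r₂)/2 = 7.485×10⁶ m.
At r₁: circular v_c1 = √(μ/r₁) = 3388 m/s; transfer-periapsis v_p = √[μ(2/r₁ − 1/a_t)] = 4151 m/s.
At r₂: circular v_c2 = √(μ/r₂) = 1952 m/s; transfer-apoapsis v_a = √[μ(2/r₂ − 1/a_t)] = 1378 m/s.
Δv₂ = v_c2 − v_a = 573.8 m/s.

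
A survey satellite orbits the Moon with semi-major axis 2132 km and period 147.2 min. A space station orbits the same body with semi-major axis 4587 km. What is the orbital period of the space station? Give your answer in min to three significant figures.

Kepler's third law: T² ∝ a³, so T₂ = T₁ (a₂/a₁)^(3/2).
a₂/a₁ = 2.152, (a₂/a₁)^(3/2) = 3.156.
T₂ = 147.2 × 3.156 = 464.5 min.

T₂ ≈ 465 min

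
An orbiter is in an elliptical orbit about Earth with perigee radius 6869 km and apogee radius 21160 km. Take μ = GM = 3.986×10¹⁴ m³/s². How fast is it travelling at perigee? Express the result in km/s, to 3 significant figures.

v ≈ 9.36 km/s

Semi-major axis a = (r_p + r_a)/2 = 14014 km = 1.401×10⁷ m.
Vis-viva: v² = μ(2/r − 1/a) = 3.986×10¹⁴ × (2.912×10⁻⁷ − 7.135×10⁻⁸) = 8.762×10⁷ m²/s².
v = 9360 m/s = 9.360 km/s.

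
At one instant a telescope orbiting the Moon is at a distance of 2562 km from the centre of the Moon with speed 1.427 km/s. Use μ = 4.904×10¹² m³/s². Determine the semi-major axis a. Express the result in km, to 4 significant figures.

a ≈ 2737 km

r = 2.562×10⁶ m.
Specific orbital energy ε = v²/2 − μ/r = (1427)²/2 − 4.904×10¹²/2.562×10⁶ = -8.960×10⁵ J/kg.
Since ε = −μ/(2a), a = −μ/(2ε) = 2.737×10⁶ m = 2736.7 km.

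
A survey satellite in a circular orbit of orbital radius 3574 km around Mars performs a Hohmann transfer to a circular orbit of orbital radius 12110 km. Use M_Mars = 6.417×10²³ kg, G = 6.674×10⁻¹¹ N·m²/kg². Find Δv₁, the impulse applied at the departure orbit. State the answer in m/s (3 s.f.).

Δv ≈ 840 m/s

μ = GM = 6.674×10⁻¹¹ × 6.417×10²³ = 4.283×10¹³ m³/s².
r₁ = 3574 km = 3.574×10⁶ m.
r₂ = 12110 km = 1.211×10⁷ m.
Transfer ellipse a_t = (r₁ + r₂)/2 = 7.842×10⁶ m.
At r₁: circular v_c1 = √(μ/r₁) = 3462 m/s; transfer-periapsis v_p = √[μ(2/r₁ − 1/a_t)] = 4302 m/s.
Δv₁ = v_p − v_c1 = 840.1 m/s.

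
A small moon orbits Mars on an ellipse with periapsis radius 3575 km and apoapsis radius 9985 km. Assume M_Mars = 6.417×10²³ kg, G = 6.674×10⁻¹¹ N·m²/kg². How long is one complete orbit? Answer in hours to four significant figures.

μ = GM = 6.674×10⁻¹¹ × 6.417×10²³ = 4.283×10¹³ m³/s².
Semi-major axis a = (r_p + r_a)/2 = (3575.0 + 9985.0)/2 = 6780.0 km = 6.780×10⁶ m.
By Kepler's third law T = 2π√(a³/μ) = 2π × 2.698×10³ = 1.695×10⁴ s.
= 4.708 hours.

T ≈ 4.708 hours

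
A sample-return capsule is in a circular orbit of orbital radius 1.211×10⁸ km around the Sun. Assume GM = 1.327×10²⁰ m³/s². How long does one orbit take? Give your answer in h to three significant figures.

T ≈ 6380 h

r = 1.211×10⁸ km = 1.211×10¹¹ m.
Kepler's third law: T = 2π√(r³/μ) = 2π√((1.211×10¹¹)³ / 1.327×10²⁰).
r³/μ = 1.338×10¹³ s², so T = 2π × 3.658×10⁶ = 2.299×10⁷ s.
Converting: 2.299×10⁷ s ÷ 3600 = 6385 h.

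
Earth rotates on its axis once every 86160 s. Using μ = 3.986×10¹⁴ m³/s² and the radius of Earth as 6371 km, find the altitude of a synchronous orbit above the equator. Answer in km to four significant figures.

h_sync ≈ 35790 km

A synchronous orbit has period T, so by Kepler's third law a = (μT²/4π²)^(1/3).
μT²/4π² = 3.986×10¹⁴ × (8.616×10⁴)² / 39.48 = 7.495×10²² m³.
a = 4.216×10⁷ m = 42163 km.
Altitude h = a − R = 42163 − 6371 = 35792 km.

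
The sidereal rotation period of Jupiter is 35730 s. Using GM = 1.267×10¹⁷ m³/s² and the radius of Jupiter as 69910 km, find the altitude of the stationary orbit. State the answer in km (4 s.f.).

h_sync ≈ 90110 km

A synchronous orbit has period T, so by Kepler's third law a = (μT²/4π²)^(1/3).
μT²/4π² = 1.267×10¹⁷ × (3.573×10⁴)² / 39.48 = 4.097×10²⁴ m³.
a = 1.600×10⁸ m = 1.6002×10⁵ km.
Altitude h = a − R = 1.6002×10⁵ − 69910 = 90105 km.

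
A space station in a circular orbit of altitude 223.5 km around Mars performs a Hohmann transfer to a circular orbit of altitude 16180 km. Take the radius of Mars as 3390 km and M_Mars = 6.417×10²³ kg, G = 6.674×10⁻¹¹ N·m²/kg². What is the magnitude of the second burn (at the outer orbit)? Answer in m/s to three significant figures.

μ = GM = 6.674×10⁻¹¹ × 6.417×10²³ = 4.283×10¹³ m³/s².
r₁ = 3390 + 223.5 = 3613.5 km = 3.6135×10⁶ m.
r₂ = 3390 + 16180 = 19570 km = 1.9570×10⁷ m.
Transfer ellipse a_t = (r₁ + r₂)/2 = 1.159×10⁷ m.
At r₁: circular v_c1 = √(μ/r₁) = 3443 m/s; transfer-periapsis v_p = √[μ(2/r₁ − 1/a_t)] = 4473 m/s.
At r₂: circular v_c2 = √(μ/r₂) = 1479 m/s; transfer-apoapsis v_a = √[μ(2/r₂ − 1/a_t)] = 825.9 m/s.
Δv₂ = v_c2 − v_a = 653.4 m/s.

Δv ≈ 653 m/s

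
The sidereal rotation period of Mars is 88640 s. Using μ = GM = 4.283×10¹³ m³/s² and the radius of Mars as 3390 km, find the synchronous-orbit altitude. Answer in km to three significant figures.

A synchronous orbit has period T, so by Kepler's third law a = (μT²/4π²)^(1/3).
μT²/4π² = 4.283×10¹³ × (8.864×10⁴)² / 39.48 = 8.524×10²¹ m³.
a = 2.043×10⁷ m = 20428 km.
Altitude h = a − R = 20428 − 3390 = 17038 km.

h_sync ≈ 17000 km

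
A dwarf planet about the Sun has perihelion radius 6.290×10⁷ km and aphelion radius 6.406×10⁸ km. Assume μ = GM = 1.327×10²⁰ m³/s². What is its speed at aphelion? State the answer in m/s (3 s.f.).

v ≈ 6090 m/s

Semi-major axis a = (r_p + r_a)/2 = 3.5175×10⁸ km = 3.518×10¹¹ m.
Vis-viva: v² = μ(2/r − 1/a) = 1.327×10²⁰ × (3.122×10⁻¹² − 2.843×10⁻¹²) = 3.704×10⁷ m²/s².
v = 6086 m/s.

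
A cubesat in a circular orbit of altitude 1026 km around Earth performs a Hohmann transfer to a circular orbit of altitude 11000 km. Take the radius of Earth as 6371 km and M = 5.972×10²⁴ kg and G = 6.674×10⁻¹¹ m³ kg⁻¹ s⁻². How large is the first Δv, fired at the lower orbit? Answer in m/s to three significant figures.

Δv ≈ 1350 m/s

μ = GM = 6.674×10⁻¹¹ × 5.972×10²⁴ = 3.986×10¹⁴ m³/s².
r₁ = 6371 + 1026 = 7397.0 km = 7.3970×10⁶ m.
r₂ = 6371 + 11000 = 17371 km = 1.7371×10⁷ m.
Transfer ellipse a_t = (r₁ + r₂)/2 = 1.238×10⁷ m.
At r₁: circular v_c1 = √(μ/r₁) = 7340 m/s; transfer-perigee v_p = √[μ(2/r₁ − 1/a_t)] = 8694 m/s.
Δv₁ = v_p − v_c1 = 1353 m/s.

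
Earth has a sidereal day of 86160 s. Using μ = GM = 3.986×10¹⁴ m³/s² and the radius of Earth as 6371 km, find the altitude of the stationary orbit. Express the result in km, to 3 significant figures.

h_sync ≈ 35800 km

A synchronous orbit has period T, so by Kepler's third law a = (μT²/4π²)^(1/3).
μT²/4π² = 3.986×10¹⁴ × (8.616×10⁴)² / 39.48 = 7.495×10²² m³.
a = 4.216×10⁷ m = 42163 km.
Altitude h = a − R = 42163 − 6371 = 35792 km.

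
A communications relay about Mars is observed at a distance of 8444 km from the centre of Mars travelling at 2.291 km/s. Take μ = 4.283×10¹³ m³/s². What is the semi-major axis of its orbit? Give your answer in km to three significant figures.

a ≈ 8750 km

r = 8.444×10⁶ m.
Vis-viva rearranged: 1/a = 2/r − v²/μ = 2.369×10⁻⁷ − 1.225×10⁻⁷ = 1.143×10⁻⁷ m⁻¹.
a = 8.748×10⁶ m = 8748.3 km.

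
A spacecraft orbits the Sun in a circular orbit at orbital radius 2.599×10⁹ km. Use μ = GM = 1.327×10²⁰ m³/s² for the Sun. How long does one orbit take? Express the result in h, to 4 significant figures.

r = 2.599×10⁹ km = 2.599×10¹² m.
Kepler's third law: T = 2π√(r³/μ) = 2π√((2.599×10¹²)³ / 1.327×10²⁰).
r³/μ = 1.323×10¹⁷ s², so T = 2π × 3.637×10⁸ = 2.285×10⁹ s.
Converting: 2.285×10⁹ s ÷ 3600 = 6.348×10⁵ h.

T ≈ 634800 h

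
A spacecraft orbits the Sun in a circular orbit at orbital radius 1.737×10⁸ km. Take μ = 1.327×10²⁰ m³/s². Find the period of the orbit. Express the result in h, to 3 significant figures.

T ≈ 11000 h

r = 1.737×10⁸ km = 1.737×10¹¹ m.
Kepler's third law: T = 2π√(r³/μ) = 2π√((1.737×10¹¹)³ / 1.327×10²⁰).
r³/μ = 3.949×10¹³ s², so T = 2π × 6.284×10⁶ = 3.949×10⁷ s.
Converting: 3.949×10⁷ s ÷ 3600 = 10970 h.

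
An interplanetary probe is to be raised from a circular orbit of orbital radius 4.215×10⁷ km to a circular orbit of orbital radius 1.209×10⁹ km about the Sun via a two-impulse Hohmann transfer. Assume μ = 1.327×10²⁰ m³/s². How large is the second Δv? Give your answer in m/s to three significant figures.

r₁ = 4.215×10⁷ km = 4.215×10¹⁰ m.
r₂ = 1.209×10⁹ km = 1.209×10¹² m.
Transfer ellipse a_t = (r₁ + r₂)/2 = 6.256×10¹¹ m.
At r₁: circular v_c1 = √(μ/r₁) = 56110 m/s; transfer-perihelion v_p = √[μ(2/r₁ − 1/a_t)] = 78000 m/s.
At r₂: circular v_c2 = √(μ/r₂) = 10480 m/s; transfer-aphelion v_a = √[μ(2/r₂ − 1/a_t)] = 2719 m/s.
Δv₂ = v_c2 − v_a = 7757 m/s.

Δv ≈ 7760 m/s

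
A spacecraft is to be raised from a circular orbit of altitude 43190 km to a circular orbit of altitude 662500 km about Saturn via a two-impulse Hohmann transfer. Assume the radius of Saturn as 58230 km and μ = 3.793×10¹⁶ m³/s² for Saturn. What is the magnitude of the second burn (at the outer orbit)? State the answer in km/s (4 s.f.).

Δv ≈ 3.651 km/s

r₁ = 58230 + 43190 = 101420 km = 1.0142×10⁸ m.
r₂ = 58230 + 662500 = 720730 km = 7.2073×10⁸ m.
Transfer ellipse a_t = (r₁ + r₂)/2 = 4.111×10⁸ m.
At r₁: circular v_c1 = √(μ/r₁) = 19340 m/s; transfer-perikrone v_p = √[μ(2/r₁ − 1/a_t)] = 25610 m/s.
At r₂: circular v_c2 = √(μ/r₂) = 7254 m/s; transfer-apokrone v_a = √[μ(2/r₂ − 1/a_t)] = 3603 m/s.
Δv₂ = v_c2 − v_a = 3651 m/s.
= 3.651 km/s.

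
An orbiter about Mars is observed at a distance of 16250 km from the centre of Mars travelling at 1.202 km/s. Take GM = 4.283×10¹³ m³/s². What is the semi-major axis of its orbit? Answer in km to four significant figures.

r = 1.625×10⁷ m.
Specific orbital energy ε = v²/2 − μ/r = (1202)²/2 − 4.283×10¹³/1.625×10⁷ = -1.913×10⁶ J/kg.
Since ε = −μ/(2a), a = −μ/(2ε) = 1.119×10⁷ m = 11193 km.

a ≈ 11190 km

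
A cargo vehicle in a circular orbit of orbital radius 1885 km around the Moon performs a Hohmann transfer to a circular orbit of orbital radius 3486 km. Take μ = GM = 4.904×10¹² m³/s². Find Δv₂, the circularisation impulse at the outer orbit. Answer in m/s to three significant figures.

r₁ = 1885 km = 1.885×10⁶ m.
r₂ = 3486 km = 3.486×10⁶ m.
Transfer ellipse a_t = (r₁ + r₂)/2 = 2.686×10⁶ m.
At r₁: circular v_c1 = √(μ/r₁) = 1613 m/s; transfer-perilune v_p = √[μ(2/r₁ − 1/a_t)] = 1838 m/s.
At r₂: circular v_c2 = √(μ/r₂) = 1186 m/s; transfer-apolune v_a = √[μ(2/r₂ − 1/a_t)] = 993.7 m/s.
Δv₂ = v_c2 − v_a = 192.4 m/s.

Δv ≈ 192 m/s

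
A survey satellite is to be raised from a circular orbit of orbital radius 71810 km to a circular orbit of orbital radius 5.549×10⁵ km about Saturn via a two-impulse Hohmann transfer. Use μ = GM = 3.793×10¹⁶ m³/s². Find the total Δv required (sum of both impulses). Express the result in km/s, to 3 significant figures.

Δv_total ≈ 11.9 km/s

r₁ = 71810 km = 7.181×10⁷ m.
r₂ = 5.549×10⁵ km = 5.549×10⁸ m.
Transfer ellipse a_t = (r₁ + r₂)/2 = 3.134×10⁸ m.
At r₁: circular v_c1 = √(μ/r₁) = 22980 m/s; transfer-perikrone v_p = √[μ(2/r₁ − 1/a_t)] = 30580 m/s.
Δv₁ = v_p − v_c1 = 7601 m/s.
At r₂: circular v_c2 = √(μ/r₂) = 8268 m/s; transfer-apokrone v_a = √[μ(2/r₂ − 1/a_t)] = 3958 m/s.
Δv₂ = v_c2 − v_a = 4310 m/s.
Total Δv = Δv₁ + Δv₂ = 11910 m/s = 11.91 km/s.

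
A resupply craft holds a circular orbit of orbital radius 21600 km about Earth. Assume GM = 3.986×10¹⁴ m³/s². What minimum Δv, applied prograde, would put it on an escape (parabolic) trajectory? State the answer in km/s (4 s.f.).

r = 21600 km = 2.160×10⁷ m.
Circular speed v_c = √(μ/r) = 4296 m/s.
Escape speed v_esc = √(2μ/r) = √2 × v_c = 6075 m/s.
Δv = v_esc − v_c = 1779 m/s = 1.779 km/s.

Δv ≈ 1.779 km/s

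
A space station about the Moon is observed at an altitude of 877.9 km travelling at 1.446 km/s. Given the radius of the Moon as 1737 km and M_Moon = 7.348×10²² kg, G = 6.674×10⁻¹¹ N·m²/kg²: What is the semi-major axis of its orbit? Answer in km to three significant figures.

a ≈ 2950 km

μ = GM = 6.674×10⁻¹¹ × 7.348×10²² = 4.904×10¹² m³/s².
r = 1737 + 877.9 = 2614.9 km = 2.615×10⁶ m.
Specific orbital energy ε = v²/2 − μ/r = (1446)²/2 − 4.904×10¹²/2.615×10⁶ = -8.300×10⁵ J/kg.
Since ε = −μ/(2a), a = −μ/(2ε) = 2.954×10⁶ m = 2954.4 km.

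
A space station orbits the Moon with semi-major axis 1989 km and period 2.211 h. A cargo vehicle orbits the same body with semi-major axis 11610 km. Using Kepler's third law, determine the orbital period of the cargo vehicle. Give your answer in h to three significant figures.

T₂ ≈ 31.2 h

Kepler's third law: T² ∝ a³, so T₂ = T₁ (a₂/a₁)^(3/2).
a₂/a₁ = 5.837, (a₂/a₁)^(3/2) = 14.10.
T₂ = 2.211 × 14.10 = 31.18 h.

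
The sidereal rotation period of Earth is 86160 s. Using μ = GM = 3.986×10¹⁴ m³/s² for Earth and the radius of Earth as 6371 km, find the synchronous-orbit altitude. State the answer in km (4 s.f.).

h_sync ≈ 35790 km

A synchronous orbit has period T, so by Kepler's third law a = (μT²/4π²)^(1/3).
μT²/4π² = 3.986×10¹⁴ × (8.616×10⁴)² / 39.48 = 7.495×10²² m³.
a = 4.216×10⁷ m = 42163 km.
Altitude h = a − R = 42163 − 6371 = 35792 km.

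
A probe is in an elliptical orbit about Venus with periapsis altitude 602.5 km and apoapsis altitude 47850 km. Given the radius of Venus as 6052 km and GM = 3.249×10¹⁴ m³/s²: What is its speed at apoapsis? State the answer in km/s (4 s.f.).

v ≈ 1.151 km/s

r_p = 6052 + 602.5 = 6654.5 km = 6.6545×10⁶ m.
r_a = 6052 + 47850 = 53902 km = 5.3902×10⁷ m.
Semi-major axis a = (r_p + r_a)/2 = 30278 km = 3.028×10⁷ m.
Vis-viva: v² = μ(2/r − 1/a) = 3.249×10¹⁴ × (3.710×10⁻⁸ − 3.303×10⁻⁸) = 1.325×10⁶ m²/s².
v = 1151 m/s = 1.151 km/s.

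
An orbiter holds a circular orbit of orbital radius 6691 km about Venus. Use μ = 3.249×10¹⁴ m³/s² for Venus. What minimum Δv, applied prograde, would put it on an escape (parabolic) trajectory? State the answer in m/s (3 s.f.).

r = 6691 km = 6.691×10⁶ m.
Circular speed v_c = √(μ/r) = 6968 m/s.
Escape speed v_esc = √(2μ/r) = √2 × v_c = 9855 m/s.
Δv = v_esc − v_c = 2886 m/s.

Δv ≈ 2890 m/s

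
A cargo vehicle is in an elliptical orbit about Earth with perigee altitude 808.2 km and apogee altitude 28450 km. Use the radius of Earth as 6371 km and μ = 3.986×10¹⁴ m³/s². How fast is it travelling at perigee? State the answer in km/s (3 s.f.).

v ≈ 9.59 km/s

r_p = 6371 + 808.2 = 7179.2 km = 7.1792×10⁶ m.
r_a = 6371 + 28450 = 34821 km = 3.4821×10⁷ m.
Semi-major axis a = (r_p + r_a)/2 = 21000 km = 2.100×10⁷ m.
Vis-viva: v² = μ(2/r − 1/a) = 3.986×10¹⁴ × (2.786×10⁻⁷ − 4.762×10⁻⁸) = 9.206×10⁷ m²/s².
v = 9595 m/s = 9.595 km/s.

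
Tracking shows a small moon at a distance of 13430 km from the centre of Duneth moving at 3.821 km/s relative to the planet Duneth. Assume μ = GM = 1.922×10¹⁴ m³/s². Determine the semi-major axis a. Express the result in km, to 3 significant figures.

a ≈ 13700 km

r = 1.343×10⁷ m.
Vis-viva rearranged: 1/a = 2/r − v²/μ = 1.489×10⁻⁷ − 7.596×10⁻⁸ = 7.296×10⁻⁸ m⁻¹.
a = 1.371×10⁷ m = 13707 km.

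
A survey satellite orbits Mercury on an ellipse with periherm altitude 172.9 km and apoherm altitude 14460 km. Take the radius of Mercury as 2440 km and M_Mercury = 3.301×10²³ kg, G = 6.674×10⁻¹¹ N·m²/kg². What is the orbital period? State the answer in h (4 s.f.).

T ≈ 11.33 h

μ = GM = 6.674×10⁻¹¹ × 3.301×10²³ = 2.203×10¹³ m³/s².
r_p = 2440 + 172.9 = 2612.9 km = 2.6129×10⁶ m.
r_a = 2440 + 14460 = 16900 km = 1.6900×10⁷ m.
Semi-major axis a = (r_p + r_a)/2 = (2612.9 + 16900)/2 = 9756.5 km = 9.756×10⁶ m.
By Kepler's third law T = 2π√(a³/μ) = 2π × 6.493×10³ = 4.079×10⁴ s.
= 11.33 h.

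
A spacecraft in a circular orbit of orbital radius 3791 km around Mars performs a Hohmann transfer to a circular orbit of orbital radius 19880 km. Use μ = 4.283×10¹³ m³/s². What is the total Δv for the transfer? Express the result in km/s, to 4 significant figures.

r₁ = 3791 km = 3.791×10⁶ m.
r₂ = 19880 km = 1.988×10⁷ m.
Transfer ellipse a_t = (r₁ + r₂)/2 = 1.184×10⁷ m.
At r₁: circular v_c1 = √(μ/r₁) = 3361 m/s; transfer-periapsis v_p = √[μ(2/r₁ − 1/a_t)] = 4356 m/s.
Δv₁ = v_p − v_c1 = 995.0 m/s.
At r₂: circular v_c2 = √(μ/r₂) = 1468 m/s; transfer-apoapsis v_a = √[μ(2/r₂ − 1/a_t)] = 830.7 m/s.
Δv₂ = v_c2 − v_a = 637.1 m/s.
Total Δv = Δv₁ + Δv₂ = 1632 m/s = 1.632 km/s.

Δv_total ≈ 1.632 km/s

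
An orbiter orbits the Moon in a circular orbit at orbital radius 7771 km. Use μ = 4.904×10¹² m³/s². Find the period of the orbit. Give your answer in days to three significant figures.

T ≈ 0.711 days

r = 7771 km = 7.771×10⁶ m.
Kepler's third law: T = 2π√(r³/μ) = 2π√((7.771×10⁶)³ / 4.904×10¹²).
r³/μ = 9.569×10⁷ s², so T = 2π × 9.782×10³ = 6.146×10⁴ s.
Converting: 6.146×10⁴ s ÷ 86400 = 0.7114 days.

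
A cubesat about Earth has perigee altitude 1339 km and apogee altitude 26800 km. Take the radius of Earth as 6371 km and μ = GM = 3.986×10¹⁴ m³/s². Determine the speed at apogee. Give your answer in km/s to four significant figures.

r_p = 6371 + 1339 = 7710.0 km = 7.7100×10⁶ m.
r_a = 6371 + 26800 = 33171 km = 3.3171×10⁷ m.
Semi-major axis a = (r_p + r_a)/2 = 20440 km = 2.044×10⁷ m.
Vis-viva: v² = μ(2/r − 1/a) = 3.986×10¹⁴ × (6.029×10⁻⁸ − 4.892×10⁻⁸) = 4.533×10⁶ m²/s².
v = 2129 m/s = 2.129 km/s.

v ≈ 2.129 km/s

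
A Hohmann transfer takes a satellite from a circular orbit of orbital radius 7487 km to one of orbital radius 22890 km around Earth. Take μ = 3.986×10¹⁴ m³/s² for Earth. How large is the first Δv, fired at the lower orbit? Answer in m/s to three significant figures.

Δv ≈ 1660 m/s

r₁ = 7487 km = 7.487×10⁶ m.
r₂ = 22890 km = 2.289×10⁷ m.
Transfer ellipse a_t = (r₁ + r₂)/2 = 1.519×10⁷ m.
At r₁: circular v_c1 = √(μ/r₁) = 7297 m/s; transfer-perigee v_p = √[μ(2/r₁ − 1/a_t)] = 8957 m/s.
Δv₁ = v_p − v_c1 = 1661 m/s.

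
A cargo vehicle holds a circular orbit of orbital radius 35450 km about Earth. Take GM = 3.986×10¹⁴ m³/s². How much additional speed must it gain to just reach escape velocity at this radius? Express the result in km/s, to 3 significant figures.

Δv ≈ 1.39 km/s

r = 35450 km = 3.545×10⁷ m.
Circular speed v_c = √(μ/r) = 3353 m/s.
Escape speed v_esc = √(2μ/r) = √2 × v_c = 4742 m/s.
Δv = v_esc − v_c = 1389 m/s = 1.389 km/s.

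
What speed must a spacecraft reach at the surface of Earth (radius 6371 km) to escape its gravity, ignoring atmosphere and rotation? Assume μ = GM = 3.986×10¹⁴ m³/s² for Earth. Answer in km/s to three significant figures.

r = R = 6.371×10⁶ m.
Escape speed v_esc = √(2μ/r) = √(2 × 3.986×10¹⁴ / 6.371×10⁶) = √(1.251×10⁸) = 11190 m/s.
= 11.19 km/s.

v_esc ≈ 11.2 km/s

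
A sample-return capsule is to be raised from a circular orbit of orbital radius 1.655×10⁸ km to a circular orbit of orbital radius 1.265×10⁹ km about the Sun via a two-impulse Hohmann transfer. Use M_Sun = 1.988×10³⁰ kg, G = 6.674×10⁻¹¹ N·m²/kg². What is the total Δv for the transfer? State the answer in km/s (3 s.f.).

Δv_total ≈ 14.7 km/s

μ = GM = 6.674×10⁻¹¹ × 1.988×10³⁰ = 1.327×10²⁰ m³/s².
r₁ = 1.655×10⁸ km = 1.655×10¹¹ m.
r₂ = 1.265×10⁹ km = 1.265×10¹² m.
Transfer ellipse a_t = (r₁ + r₂)/2 = 7.152×10¹¹ m.
At r₁: circular v_c1 = √(μ/r₁) = 28310 m/s; transfer-perihelion v_p = √[μ(2/r₁ − 1/a_t)] = 37650 m/s.
Δv₁ = v_p − v_c1 = 9341 m/s.
At r₂: circular v_c2 = √(μ/r₂) = 10240 m/s; transfer-aphelion v_a = √[μ(2/r₂ − 1/a_t)] = 4926 m/s.
Δv₂ = v_c2 − v_a = 5315 m/s.
Total Δv = Δv₁ + Δv₂ = 14660 m/s = 14.66 km/s.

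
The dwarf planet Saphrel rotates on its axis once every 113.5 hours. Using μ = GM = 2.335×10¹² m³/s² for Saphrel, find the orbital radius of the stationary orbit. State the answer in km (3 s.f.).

r_sync ≈ 21500 km

T = 113.5 hours = 4.086×10⁵ s.
A synchronous orbit has period T, so by Kepler's third law a = (μT²/4π²)^(1/3).
μT²/4π² = 2.335×10¹² × (4.086×10⁵)² / 39.48 = 9.875×10²¹ m³.
a = 2.145×10⁷ m = 21454 km.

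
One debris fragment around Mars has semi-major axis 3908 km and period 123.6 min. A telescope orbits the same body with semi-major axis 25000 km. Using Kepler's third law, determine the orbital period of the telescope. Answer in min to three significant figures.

T₂ ≈ 2000 min

Kepler's third law: T² ∝ a³, so T₂ = T₁ (a₂/a₁)^(3/2).
a₂/a₁ = 6.397, (a₂/a₁)^(3/2) = 16.18.
T₂ = 123.6 × 16.18 = 2000 min.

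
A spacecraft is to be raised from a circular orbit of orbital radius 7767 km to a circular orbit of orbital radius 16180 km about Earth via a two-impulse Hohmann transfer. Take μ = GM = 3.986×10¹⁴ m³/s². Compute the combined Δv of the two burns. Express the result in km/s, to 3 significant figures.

r₁ = 7767 km = 7.767×10⁶ m.
r₂ = 16180 km = 1.618×10⁷ m.
Transfer ellipse a_t = (r₁ + r₂)/2 = 1.197×10⁷ m.
At r₁: circular v_c1 = √(μ/r₁) = 7164 m/s; transfer-perigee v_p = √[μ(2/r₁ − 1/a_t)] = 8328 m/s.
Δv₁ = v_p − v_c1 = 1164 m/s.
At r₂: circular v_c2 = √(μ/r₂) = 4963 m/s; transfer-apogee v_a = √[μ(2/r₂ − 1/a_t)] = 3998 m/s.
Δv₂ = v_c2 − v_a = 965.8 m/s.
Total Δv = Δv₁ + Δv₂ = 2130 m/s = 2.130 km/s.

Δv_total ≈ 2.13 km/s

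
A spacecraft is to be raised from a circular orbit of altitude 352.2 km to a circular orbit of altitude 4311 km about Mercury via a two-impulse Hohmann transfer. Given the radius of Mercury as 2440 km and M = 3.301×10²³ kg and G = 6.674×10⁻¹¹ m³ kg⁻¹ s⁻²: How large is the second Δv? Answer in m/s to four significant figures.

μ = GM = 6.674×10⁻¹¹ × 3.301×10²³ = 2.203×10¹³ m³/s².
r₁ = 2440 + 352.2 = 2792.2 km = 2.7922×10⁶ m.
r₂ = 2440 + 4311 = 6751.0 km = 6.7510×10⁶ m.
Transfer ellipse a_t = (r₁ + r₂)/2 = 4.772×10⁶ m.
At r₁: circular v_c1 = √(μ/r₁) = 2809 m/s; transfer-periherm v_p = √[μ(2/r₁ − 1/a_t)] = 3341 m/s.
At r₂: circular v_c2 = √(μ/r₂) = 1806 m/s; transfer-apoherm v_a = √[μ(2/r₂ − 1/a_t)] = 1382 m/s.
Δv₂ = v_c2 − v_a = 424.6 m/s.

Δv ≈ 424.6 m/s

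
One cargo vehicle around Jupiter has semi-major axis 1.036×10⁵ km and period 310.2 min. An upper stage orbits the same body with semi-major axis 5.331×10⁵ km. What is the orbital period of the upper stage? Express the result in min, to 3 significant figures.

T₂ ≈ 3620 min

Kepler's third law: T² ∝ a³, so T₂ = T₁ (a₂/a₁)^(3/2).
a₂/a₁ = 5.146, (a₂/a₁)^(3/2) = 11.67.
T₂ = 310.2 × 11.67 = 3621 min.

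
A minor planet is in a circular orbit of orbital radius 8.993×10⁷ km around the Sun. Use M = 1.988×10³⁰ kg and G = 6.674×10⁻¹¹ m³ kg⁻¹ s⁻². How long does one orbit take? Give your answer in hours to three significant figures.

μ = GM = 6.674×10⁻¹¹ × 1.988×10³⁰ = 1.327×10²⁰ m³/s².
r = 8.993×10⁷ km = 8.993×10¹⁰ m.
Kepler's third law: T = 2π√(r³/μ) = 2π√((8.993×10¹⁰)³ / 1.327×10²⁰).
r³/μ = 5.482×10¹² s², so T = 2π × 2.341×10⁶ = 1.471×10⁷ s.
Converting: 1.471×10⁷ s ÷ 3600 = 4086 hours.

T ≈ 4090 hours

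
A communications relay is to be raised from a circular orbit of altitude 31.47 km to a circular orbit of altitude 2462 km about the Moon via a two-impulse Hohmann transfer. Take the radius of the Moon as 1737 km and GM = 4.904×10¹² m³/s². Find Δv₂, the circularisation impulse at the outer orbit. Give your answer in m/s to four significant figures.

r₁ = 1737 + 31.47 = 1768.5 km = 1.7685×10⁶ m.
r₂ = 1737 + 2462 = 4199.0 km = 4.1990×10⁶ m.
Transfer ellipse a_t = (r₁ + r₂)/2 = 2.984×10⁶ m.
At r₁: circular v_c1 = √(μ/r₁) = 1665 m/s; transfer-perilune v_p = √[μ(2/r₁ − 1/a_t)] = 1975 m/s.
At r₂: circular v_c2 = √(μ/r₂) = 1081 m/s; transfer-apolune v_a = √[μ(2/r₂ − 1/a_t)] = 832.0 m/s.
Δv₂ = v_c2 − v_a = 248.7 m/s.

Δv ≈ 248.7 m/s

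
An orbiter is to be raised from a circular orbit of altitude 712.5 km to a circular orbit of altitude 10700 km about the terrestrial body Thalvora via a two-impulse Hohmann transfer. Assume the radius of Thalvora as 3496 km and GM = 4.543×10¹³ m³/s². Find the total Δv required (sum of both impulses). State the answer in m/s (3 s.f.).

r₁ = 3496 + 712.5 = 4208.5 km = 4.2085×10⁶ m.
r₂ = 3496 + 10700 = 14196 km = 1.4196×10⁷ m.
Transfer ellipse a_t = (r₁ + r₂)/2 = 9.202×10⁶ m.
At r₁: circular v_c1 = √(μ/r₁) = 3286 m/s; transfer-periapsis v_p = √[μ(2/r₁ − 1/a_t)] = 4081 m/s.
Δv₁ = v_p − v_c1 = 795.2 m/s.
At r₂: circular v_c2 = √(μ/r₂) = 1789 m/s; transfer-apoapsis v_a = √[μ(2/r₂ − 1/a_t)] = 1210 m/s.
Δv₂ = v_c2 − v_a = 579.1 m/s.
Total Δv = Δv₁ + Δv₂ = 1374 m/s.

Δv_total ≈ 1370 m/s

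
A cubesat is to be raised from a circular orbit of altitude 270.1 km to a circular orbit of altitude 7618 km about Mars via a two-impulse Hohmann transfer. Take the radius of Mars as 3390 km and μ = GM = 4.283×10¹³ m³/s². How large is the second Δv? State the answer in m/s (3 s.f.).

r₁ = 3390 + 270.1 = 3660.1 km = 3.6601×10⁶ m.
r₂ = 3390 + 7618 = 11008 km = 1.1008×10⁷ m.
Transfer ellipse a_t = (r₁ + r₂)/2 = 7.334×10⁶ m.
At r₁: circular v_c1 = √(μ/r₁) = 3421 m/s; transfer-periapsis v_p = √[μ(2/r₁ − 1/a_t)] = 4191 m/s.
At r₂: circular v_c2 = √(μ/r₂) = 1973 m/s; transfer-apoapsis v_a = √[μ(2/r₂ − 1/a_t)] = 1393 m/s.
Δv₂ = v_c2 − v_a = 579.1 m/s.

Δv ≈ 579 m/s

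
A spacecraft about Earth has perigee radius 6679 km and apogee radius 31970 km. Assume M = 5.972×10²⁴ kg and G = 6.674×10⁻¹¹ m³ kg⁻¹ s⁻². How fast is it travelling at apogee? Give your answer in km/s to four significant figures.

v ≈ 2.076 km/s

μ = GM = 6.674×10⁻¹¹ × 5.972×10²⁴ = 3.986×10¹⁴ m³/s².
Semi-major axis a = (r_p + r_a)/2 = 19324 km = 1.932×10⁷ m.
Vis-viva: v² = μ(2/r − 1/a) = 3.986×10¹⁴ × (6.256×10⁻⁸ − 5.175×10⁻⁸) = 4.309×10⁶ m²/s².
v = 2076 m/s = 2.076 km/s.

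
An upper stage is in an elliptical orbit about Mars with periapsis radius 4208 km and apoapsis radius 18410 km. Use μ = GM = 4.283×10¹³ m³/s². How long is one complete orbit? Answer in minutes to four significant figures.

Semi-major axis a = (r_p + r_a)/2 = (4208.0 + 18410)/2 = 11309 km = 1.131×10⁷ m.
By Kepler's third law T = 2π√(a³/μ) = 2π × 5.811×10³ = 3.651×10⁴ s.
= 608.5 minutes.

T ≈ 608.5 minutes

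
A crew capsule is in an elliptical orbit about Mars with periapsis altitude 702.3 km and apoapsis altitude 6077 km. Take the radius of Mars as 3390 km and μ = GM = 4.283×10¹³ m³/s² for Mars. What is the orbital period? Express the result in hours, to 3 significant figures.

r_p = 3390 + 702.3 = 4092.3 km = 4.0923×10⁶ m.
r_a = 3390 + 6077 = 9467.0 km = 9.4670×10⁶ m.
Semi-major axis a = (r_p + r_a)/2 = (4092.3 + 9467.0)/2 = 6779.6 km = 6.780×10⁶ m.
By Kepler's third law T = 2π√(a³/μ) = 2π × 2.697×10³ = 1.695×10⁴ s.
= 4.708 hours.

T ≈ 4.71 hours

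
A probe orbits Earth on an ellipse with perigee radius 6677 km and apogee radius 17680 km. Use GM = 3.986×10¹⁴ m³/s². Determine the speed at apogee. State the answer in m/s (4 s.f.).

v ≈ 3516 m/s

Semi-major axis a = (r_p + r_a)/2 = 12178 km = 1.218×10⁷ m.
Vis-viva: v² = μ(2/r − 1/a) = 3.986×10¹⁴ × (1.131×10⁻⁷ − 8.211×10⁻⁸) = 1.236×10⁷ m²/s².
v = 3516 m/s.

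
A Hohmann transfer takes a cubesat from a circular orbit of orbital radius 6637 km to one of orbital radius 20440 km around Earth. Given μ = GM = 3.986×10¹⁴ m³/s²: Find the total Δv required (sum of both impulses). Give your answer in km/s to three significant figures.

r₁ = 6637 km = 6.637×10⁶ m.
r₂ = 20440 km = 2.044×10⁷ m.
Transfer ellipse a_t = (r₁ + r₂)/2 = 1.354×10⁷ m.
At r₁: circular v_c1 = √(μ/r₁) = 7750 m/s; transfer-perigee v_p = √[μ(2/r₁ − 1/a_t)] = 9522 m/s.
Δv₁ = v_p − v_c1 = 1773 m/s.
At r₂: circular v_c2 = √(μ/r₂) = 4416 m/s; transfer-apogee v_a = √[μ(2/r₂ − 1/a_t)] = 3092 m/s.
Δv₂ = v_c2 − v_a = 1324 m/s.
Total Δv = Δv₁ + Δv₂ = 3097 m/s = 3.097 km/s.

Δv_total ≈ 3.10 km/s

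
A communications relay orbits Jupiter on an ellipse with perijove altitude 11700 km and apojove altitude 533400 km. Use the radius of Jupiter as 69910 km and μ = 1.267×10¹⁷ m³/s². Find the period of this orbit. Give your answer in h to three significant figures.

r_p = 69910 + 11700 = 81610 km = 8.1610×10⁷ m.
r_a = 69910 + 533400 = 603310 km = 6.0331×10⁸ m.
Semi-major axis a = (r_p + r_a)/2 = (81610 + 6.0331×10⁵)/2 = 3.4246×10⁵ km = 3.425×10⁸ m.
By Kepler's third law T = 2π√(a³/μ) = 2π × 1.780×10⁴ = 1.119×10⁵ s.
= 31.07 h.

T ≈ 31.1 h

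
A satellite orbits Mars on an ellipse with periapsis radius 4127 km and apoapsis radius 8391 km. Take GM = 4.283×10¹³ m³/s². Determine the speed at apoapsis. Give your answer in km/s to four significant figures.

Semi-major axis a = (r_p + r_a)/2 = 6259.0 km = 6.259×10⁶ m.
Vis-viva: v² = μ(2/r − 1/a) = 4.283×10¹³ × (2.384×10⁻⁷ − 1.598×10⁻⁷) = 3.366×10⁶ m²/s².
v = 1835 m/s = 1.835 km/s.

v ≈ 1.835 km/s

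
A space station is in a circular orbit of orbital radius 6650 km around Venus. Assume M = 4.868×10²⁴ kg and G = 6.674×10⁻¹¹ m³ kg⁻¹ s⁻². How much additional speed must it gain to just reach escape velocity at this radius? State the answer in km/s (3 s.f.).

μ = GM = 6.674×10⁻¹¹ × 4.868×10²⁴ = 3.249×10¹⁴ m³/s².
r = 6650 km = 6.650×10⁶ m.
Circular speed v_c = √(μ/r) = 6990 m/s.
Escape speed v_esc = √(2μ/r) = √2 × v_c = 9885 m/s.
Δv = v_esc − v_c = 2895 m/s = 2.895 km/s.

Δv ≈ 2.90 km/s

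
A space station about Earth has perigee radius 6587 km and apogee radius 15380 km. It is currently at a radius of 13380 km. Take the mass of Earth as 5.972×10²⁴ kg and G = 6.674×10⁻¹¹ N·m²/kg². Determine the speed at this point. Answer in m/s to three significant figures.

μ = GM = 6.674×10⁻¹¹ × 5.972×10²⁴ = 3.986×10¹⁴ m³/s².
Semi-major axis a = (r_p + r_a)/2 = 10984 km = 1.098×10⁷ m.
Vis-viva: v² = μ(2/r − 1/a) = 3.986×10¹⁴ × (1.495×10⁻⁷ − 9.105×10⁻⁸) = 2.329×10⁷ m²/s².
v = 4826 m/s.

v ≈ 4830 m/s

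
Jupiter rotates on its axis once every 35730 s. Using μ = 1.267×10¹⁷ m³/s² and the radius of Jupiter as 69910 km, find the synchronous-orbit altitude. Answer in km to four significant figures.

h_sync ≈ 90110 km

A synchronous orbit has period T, so by Kepler's third law a = (μT²/4π²)^(1/3).
μT²/4π² = 1.267×10¹⁷ × (3.573×10⁴)² / 39.48 = 4.097×10²⁴ m³.
a = 1.600×10⁸ m = 1.6002×10⁵ km.
Altitude h = a − R = 1.6002×10⁵ − 69910 = 90105 km.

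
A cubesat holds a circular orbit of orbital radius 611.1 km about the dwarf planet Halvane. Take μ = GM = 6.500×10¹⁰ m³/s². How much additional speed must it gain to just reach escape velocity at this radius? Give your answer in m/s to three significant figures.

r = 611.1 km = 6.111×10⁵ m.
Circular speed v_c = √(μ/r) = 326.1 m/s.
Escape speed v_esc = √(2μ/r) = √2 × v_c = 461.2 m/s.
Δv = v_esc − v_c = 135.1 m/s.

Δv ≈ 135 m/s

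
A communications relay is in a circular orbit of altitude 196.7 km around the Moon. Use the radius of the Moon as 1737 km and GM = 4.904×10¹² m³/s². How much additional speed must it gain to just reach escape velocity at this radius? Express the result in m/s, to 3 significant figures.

Δv ≈ 660 m/s

r = 1737 + 196.7 = 1933.7 km = 1.9337×10⁶ m.
Circular speed v_c = √(μ/r) = 1593 m/s.
Escape speed v_esc = √(2μ/r) = √2 × v_c = 2252 m/s.
Δv = v_esc − v_c = 659.6 m/s.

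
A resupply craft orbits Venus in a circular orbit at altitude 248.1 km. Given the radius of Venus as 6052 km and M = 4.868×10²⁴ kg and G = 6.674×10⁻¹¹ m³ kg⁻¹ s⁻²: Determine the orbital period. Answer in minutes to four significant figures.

μ = GM = 6.674×10⁻¹¹ × 4.868×10²⁴ = 3.249×10¹⁴ m³/s².
r = 6052 + 248.1 = 6300.1 km = 6.3001×10⁶ m.
Kepler's third law: T = 2π√(r³/μ) = 2π√((6.300×10⁶)³ / 3.249×10¹⁴).
r³/μ = 7.697×10⁵ s², so T = 2π × 8.773×10² = 5.512×10³ s.
Converting: 5.512×10³ s ÷ 60.00 = 91.87 minutes.

T ≈ 91.87 minutes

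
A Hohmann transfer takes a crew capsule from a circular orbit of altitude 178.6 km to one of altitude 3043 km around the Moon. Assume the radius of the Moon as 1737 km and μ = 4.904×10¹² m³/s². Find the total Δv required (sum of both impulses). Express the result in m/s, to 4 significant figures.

Δv_total ≈ 558.6 m/s

r₁ = 1737 + 178.6 = 1915.6 km = 1.9156×10⁶ m.
r₂ = 1737 + 3043 = 4780.0 km = 4.7800×10⁶ m.
Transfer ellipse a_t = (r₁ + r₂)/2 = 3.348×10⁶ m.
At r₁: circular v_c1 = √(μ/r₁) = 1600 m/s; transfer-perilune v_p = √[μ(2/r₁ − 1/a_t)] = 1912 m/s.
Δv₁ = v_p − v_c1 = 311.9 m/s.
At r₂: circular v_c2 = √(μ/r₂) = 1013 m/s; transfer-apolune v_a = √[μ(2/r₂ − 1/a_t)] = 766.2 m/s.
Δv₂ = v_c2 − v_a = 246.7 m/s.
Total Δv = Δv₁ + Δv₂ = 558.6 m/s.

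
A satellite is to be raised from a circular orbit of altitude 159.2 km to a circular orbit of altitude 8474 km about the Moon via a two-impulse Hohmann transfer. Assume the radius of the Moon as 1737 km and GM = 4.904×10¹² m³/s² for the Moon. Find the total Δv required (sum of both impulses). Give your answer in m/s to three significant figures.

Δv_total ≈ 786 m/s

r₁ = 1737 + 159.2 = 1896.2 km = 1.8962×10⁶ m.
r₂ = 1737 + 8474 = 10211 km = 1.0211×10⁷ m.
Transfer ellipse a_t = (r₁ + r₂)/2 = 6.054×10⁶ m.
At r₁: circular v_c1 = √(μ/r₁) = 1608 m/s; transfer-perilune v_p = √[μ(2/r₁ − 1/a_t)] = 2089 m/s.
Δv₁ = v_p − v_c1 = 480.5 m/s.
At r₂: circular v_c2 = √(μ/r₂) = 693.0 m/s; transfer-apolune v_a = √[μ(2/r₂ − 1/a_t)] = 387.9 m/s.
Δv₂ = v_c2 − v_a = 305.2 m/s.
Total Δv = Δv₁ + Δv₂ = 785.6 m/s.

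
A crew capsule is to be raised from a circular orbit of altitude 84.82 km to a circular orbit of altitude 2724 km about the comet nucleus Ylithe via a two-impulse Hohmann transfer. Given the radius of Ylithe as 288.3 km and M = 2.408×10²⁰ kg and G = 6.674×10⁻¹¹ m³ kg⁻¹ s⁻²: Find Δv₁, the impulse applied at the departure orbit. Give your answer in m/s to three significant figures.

μ = GM = 6.674×10⁻¹¹ × 2.408×10²⁰ = 1.607×10¹⁰ m³/s².
r₁ = 288.3 + 84.82 = 373.12 km = 3.7312×10⁵ m.
r₂ = 288.3 + 2724 = 3012.3 km = 3.0123×10⁶ m.
Transfer ellipse a_t = (r₁ + r₂)/2 = 1.693×10⁶ m.
At r₁: circular v_c1 = √(μ/r₁) = 207.5 m/s; transfer-periapsis v_p = √[μ(2/r₁ − 1/a_t)] = 276.9 m/s.
Δv₁ = v_p − v_c1 = 69.32 m/s.

Δv ≈ 69.3 m/s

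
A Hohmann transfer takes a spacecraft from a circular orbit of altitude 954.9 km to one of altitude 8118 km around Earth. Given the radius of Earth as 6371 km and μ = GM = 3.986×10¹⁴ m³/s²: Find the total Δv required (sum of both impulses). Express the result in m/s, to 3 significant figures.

r₁ = 6371 + 954.9 = 7325.9 km = 7.3259×10⁶ m.
r₂ = 6371 + 8118 = 14489 km = 1.4489×10⁷ m.
Transfer ellipse a_t = (r₁ + r₂)/2 = 1.091×10⁷ m.
At r₁: circular v_c1 = √(μ/r₁) = 7376 m/s; transfer-perigee v_p = √[μ(2/r₁ − 1/a_t)] = 8502 m/s.
Δv₁ = v_p − v_c1 = 1125 m/s.
At r₂: circular v_c2 = √(μ/r₂) = 5245 m/s; transfer-apogee v_a = √[μ(2/r₂ − 1/a_t)] = 4299 m/s.
Δv₂ = v_c2 − v_a = 946.5 m/s.
Total Δv = Δv₁ + Δv₂ = 2072 m/s.

Δv_total ≈ 2070 m/s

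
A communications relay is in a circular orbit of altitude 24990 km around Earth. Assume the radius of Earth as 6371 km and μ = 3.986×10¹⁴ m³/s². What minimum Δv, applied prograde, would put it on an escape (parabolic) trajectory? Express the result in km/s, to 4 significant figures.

r = 6371 + 24990 = 31361 km = 3.1361×10⁷ m.
Circular speed v_c = √(μ/r) = 3565 m/s.
Escape speed v_esc = √(2μ/r) = √2 × v_c = 5042 m/s.
Δv = v_esc − v_c = 1477 m/s = 1.477 km/s.

Δv ≈ 1.477 km/s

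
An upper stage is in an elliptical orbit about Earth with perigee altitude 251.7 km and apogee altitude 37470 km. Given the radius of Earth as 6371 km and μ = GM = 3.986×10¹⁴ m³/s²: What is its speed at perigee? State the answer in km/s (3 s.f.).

r_p = 6371 + 251.7 = 6622.7 km = 6.6227×10⁶ m.
r_a = 6371 + 37470 = 43841 km = 4.3841×10⁷ m.
Semi-major axis a = (r_p + r_a)/2 = 25232 km = 2.523×10⁷ m.
Vis-viva: v² = μ(2/r − 1/a) = 3.986×10¹⁴ × (3.020×10⁻⁷ − 3.963×10⁻⁸) = 1.046×10⁸ m²/s².
v = 10230 m/s = 10.23 km/s.

v ≈ 10.2 km/s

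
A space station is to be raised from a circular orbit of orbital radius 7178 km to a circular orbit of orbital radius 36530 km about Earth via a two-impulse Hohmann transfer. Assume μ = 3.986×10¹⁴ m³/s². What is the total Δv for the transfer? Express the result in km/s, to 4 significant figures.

r₁ = 7178 km = 7.178×10⁶ m.
r₂ = 36530 km = 3.653×10⁷ m.
Transfer ellipse a_t = (r₁ + r₂)/2 = 2.185×10⁷ m.
At r₁: circular v_c1 = √(μ/r₁) = 7452 m/s; transfer-perigee v_p = √[μ(2/r₁ − 1/a_t)] = 9634 m/s.
Δv₁ = v_p − v_c1 = 2183 m/s.
At r₂: circular v_c2 = √(μ/r₂) = 3303 m/s; transfer-apogee v_a = √[μ(2/r₂ − 1/a_t)] = 1893 m/s.
Δv₂ = v_c2 − v_a = 1410 m/s.
Total Δv = Δv₁ + Δv₂ = 3593 m/s = 3.593 km/s.

Δv_total ≈ 3.593 km/s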